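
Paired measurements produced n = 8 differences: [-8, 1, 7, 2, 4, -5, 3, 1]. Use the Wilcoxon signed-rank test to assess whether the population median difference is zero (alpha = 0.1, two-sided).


Step 1: Drop any zero differences (none here) and take |d_i|.
|d| = [8, 1, 7, 2, 4, 5, 3, 1]
Step 2: Midrank |d_i| (ties get averaged ranks).
ranks: |8|->8, |1|->1.5, |7|->7, |2|->3, |4|->5, |5|->6, |3|->4, |1|->1.5
Step 3: Attach original signs; sum ranks with positive sign and with negative sign.
W+ = 1.5 + 7 + 3 + 5 + 4 + 1.5 = 22
W- = 8 + 6 = 14
(Check: W+ + W- = 36 should equal n(n+1)/2 = 36.)
Step 4: Test statistic W = min(W+, W-) = 14.
Step 5: Ties in |d|, so use the tie-corrected normal approximation.
        E[W] = n(n+1)/4 = 8*9/4 = 18.
        Tie groups: |d|=1 (t=2); sum(t^3 - t) = 6.
        Var[W] = n(n+1)(2n+1)/24 - sum(t^3-t)/48 = 1224/24 - 6/48 = 50.875.
        z = (W - E[W]) / sqrt(Var[W]) = (14 - 18) / 7.1327 = -0.5608.
        Two-sided p = 2*Phi(z) = 0.574934.
Step 6: alpha = 0.1. fail to reject H0.

W+ = 22, W- = 14, W = min = 14, p = 0.574934, fail to reject H0.


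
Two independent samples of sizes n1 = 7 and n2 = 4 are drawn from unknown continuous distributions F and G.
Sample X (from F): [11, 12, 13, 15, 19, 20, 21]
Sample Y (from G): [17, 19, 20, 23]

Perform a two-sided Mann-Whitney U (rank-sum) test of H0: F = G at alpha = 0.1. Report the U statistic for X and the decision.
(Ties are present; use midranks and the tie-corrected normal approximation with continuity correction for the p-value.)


Step 1: Combine and sort all 11 observations; assign midranks.
sorted (value, group): (11,X), (12,X), (13,X), (15,X), (17,Y), (19,X), (19,Y), (20,X), (20,Y), (21,X), (23,Y)
ranks: 11->1, 12->2, 13->3, 15->4, 17->5, 19->6.5, 19->6.5, 20->8.5, 20->8.5, 21->10, 23->11
Step 2: Rank sum for X: R1 = 1 + 2 + 3 + 4 + 6.5 + 8.5 + 10 = 35.
Step 3: U_X = R1 - n1(n1+1)/2 = 35 - 7*8/2 = 35 - 28 = 7.
       U_Y = n1*n2 - U_X = 28 - 7 = 21.
Step 4: Ties are present, so use the tie-corrected normal approximation (with continuity correction) for the p-value.
Step 5: p-value = 0.217200; compare to alpha = 0.1. fail to reject H0.

U_X = 7, p = 0.217200, fail to reject H0 at alpha = 0.1.


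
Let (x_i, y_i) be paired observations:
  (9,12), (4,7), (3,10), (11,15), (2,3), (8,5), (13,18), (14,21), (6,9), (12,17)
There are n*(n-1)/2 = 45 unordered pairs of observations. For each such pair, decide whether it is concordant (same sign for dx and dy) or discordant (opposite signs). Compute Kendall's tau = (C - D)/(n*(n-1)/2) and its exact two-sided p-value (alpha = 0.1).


Step 1: Enumerate the 45 unordered pairs (i,j) with i<j and classify each by sign(x_j-x_i) * sign(y_j-y_i).
  (1,2):dx=-5,dy=-5->C; (1,3):dx=-6,dy=-2->C; (1,4):dx=+2,dy=+3->C; (1,5):dx=-7,dy=-9->C
  (1,6):dx=-1,dy=-7->C; (1,7):dx=+4,dy=+6->C; (1,8):dx=+5,dy=+9->C; (1,9):dx=-3,dy=-3->C
  (1,10):dx=+3,dy=+5->C; (2,3):dx=-1,dy=+3->D; (2,4):dx=+7,dy=+8->C; (2,5):dx=-2,dy=-4->C
  (2,6):dx=+4,dy=-2->D; (2,7):dx=+9,dy=+11->C; (2,8):dx=+10,dy=+14->C; (2,9):dx=+2,dy=+2->C
  (2,10):dx=+8,dy=+10->C; (3,4):dx=+8,dy=+5->C; (3,5):dx=-1,dy=-7->C; (3,6):dx=+5,dy=-5->D
  (3,7):dx=+10,dy=+8->C; (3,8):dx=+11,dy=+11->C; (3,9):dx=+3,dy=-1->D; (3,10):dx=+9,dy=+7->C
  (4,5):dx=-9,dy=-12->C; (4,6):dx=-3,dy=-10->C; (4,7):dx=+2,dy=+3->C; (4,8):dx=+3,dy=+6->C
  (4,9):dx=-5,dy=-6->C; (4,10):dx=+1,dy=+2->C; (5,6):dx=+6,dy=+2->C; (5,7):dx=+11,dy=+15->C
  (5,8):dx=+12,dy=+18->C; (5,9):dx=+4,dy=+6->C; (5,10):dx=+10,dy=+14->C; (6,7):dx=+5,dy=+13->C
  (6,8):dx=+6,dy=+16->C; (6,9):dx=-2,dy=+4->D; (6,10):dx=+4,dy=+12->C; (7,8):dx=+1,dy=+3->C
  (7,9):dx=-7,dy=-9->C; (7,10):dx=-1,dy=-1->C; (8,9):dx=-8,dy=-12->C; (8,10):dx=-2,dy=-4->C
  (9,10):dx=+6,dy=+8->C
Step 2: C = 40, D = 5, total pairs = 45.
Step 3: tau = (C - D)/(n(n-1)/2) = (40 - 5)/45 = 0.777778.
Step 4: Exact two-sided p-value (enumerate n! = 3628800 permutations of y under H0): p = 0.000946.
Step 5: alpha = 0.1. reject H0.

tau_b = 0.7778 (C=40, D=5), p = 0.000946, reject H0.


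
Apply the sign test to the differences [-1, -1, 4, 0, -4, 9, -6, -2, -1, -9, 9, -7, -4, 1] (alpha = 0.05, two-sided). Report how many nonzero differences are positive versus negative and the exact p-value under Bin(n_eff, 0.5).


Step 1: Discard zero differences. Original n = 14; n_eff = number of nonzero differences = 13.
Nonzero differences (with sign): -1, -1, +4, -4, +9, -6, -2, -1, -9, +9, -7, -4, +1
Step 2: Count signs: positive = 4, negative = 9.
Step 3: Under H0: P(positive) = 0.5, so the number of positives S ~ Bin(13, 0.5).
Step 4: Two-sided exact p-value = sum of Bin(13,0.5) probabilities at or below the observed probability = 0.266846.
Step 5: alpha = 0.05. fail to reject H0.

n_eff = 13, pos = 4, neg = 9, p = 0.266846, fail to reject H0.


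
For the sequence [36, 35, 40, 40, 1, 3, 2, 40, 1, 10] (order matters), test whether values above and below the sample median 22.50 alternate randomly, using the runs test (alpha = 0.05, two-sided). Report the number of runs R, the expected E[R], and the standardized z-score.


Step 1: Compute median = 22.50; label A = above, B = below.
Labels in order: AAAABBBABB  (n_A = 5, n_B = 5)
Step 2: Count runs R = 4.
Step 3: Under H0 (random ordering), E[R] = 2*n_A*n_B/(n_A+n_B) + 1 = 2*5*5/10 + 1 = 6.0000.
        Var[R] = 2*n_A*n_B*(2*n_A*n_B - n_A - n_B) / ((n_A+n_B)^2 * (n_A+n_B-1)) = 2000/900 = 2.2222.
        SD[R] = 1.4907.
Step 4: Continuity-corrected z = (R + 0.5 - E[R]) / SD[R] = (4 + 0.5 - 6.0000) / 1.4907 = -1.0062.
Step 5: Two-sided p-value via normal approximation = 2*(1 - Phi(|z|)) = 0.314305.
Step 6: alpha = 0.05. fail to reject H0.

R = 4, z = -1.0062, p = 0.314305, fail to reject H0.


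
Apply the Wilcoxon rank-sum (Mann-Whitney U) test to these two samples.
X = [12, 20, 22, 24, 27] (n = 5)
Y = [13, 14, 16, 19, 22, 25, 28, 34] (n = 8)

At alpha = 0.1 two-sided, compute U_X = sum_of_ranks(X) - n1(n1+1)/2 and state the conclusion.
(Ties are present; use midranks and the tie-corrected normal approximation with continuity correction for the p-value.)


Step 1: Combine and sort all 13 observations; assign midranks.
sorted (value, group): (12,X), (13,Y), (14,Y), (16,Y), (19,Y), (20,X), (22,X), (22,Y), (24,X), (25,Y), (27,X), (28,Y), (34,Y)
ranks: 12->1, 13->2, 14->3, 16->4, 19->5, 20->6, 22->7.5, 22->7.5, 24->9, 25->10, 27->11, 28->12, 34->13
Step 2: Rank sum for X: R1 = 1 + 6 + 7.5 + 9 + 11 = 34.5.
Step 3: U_X = R1 - n1(n1+1)/2 = 34.5 - 5*6/2 = 34.5 - 15 = 19.5.
       U_Y = n1*n2 - U_X = 40 - 19.5 = 20.5.
Step 4: Ties are present, so use the tie-corrected normal approximation (with continuity correction) for the p-value.
Step 5: p-value = 1.000000; compare to alpha = 0.1. fail to reject H0.

U_X = 19.5, p = 1.000000, fail to reject H0 at alpha = 0.1.


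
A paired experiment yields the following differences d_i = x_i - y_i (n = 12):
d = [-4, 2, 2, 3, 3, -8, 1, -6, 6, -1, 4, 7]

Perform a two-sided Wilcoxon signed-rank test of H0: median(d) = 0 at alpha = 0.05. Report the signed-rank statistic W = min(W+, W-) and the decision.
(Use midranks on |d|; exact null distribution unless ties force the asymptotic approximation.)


Step 1: Drop any zero differences (none here) and take |d_i|.
|d| = [4, 2, 2, 3, 3, 8, 1, 6, 6, 1, 4, 7]
Step 2: Midrank |d_i| (ties get averaged ranks).
ranks: |4|->7.5, |2|->3.5, |2|->3.5, |3|->5.5, |3|->5.5, |8|->12, |1|->1.5, |6|->9.5, |6|->9.5, |1|->1.5, |4|->7.5, |7|->11
Step 3: Attach original signs; sum ranks with positive sign and with negative sign.
W+ = 3.5 + 3.5 + 5.5 + 5.5 + 1.5 + 9.5 + 7.5 + 11 = 47.5
W- = 7.5 + 12 + 9.5 + 1.5 = 30.5
(Check: W+ + W- = 78 should equal n(n+1)/2 = 78.)
Step 4: Test statistic W = min(W+, W-) = 30.5.
Step 5: Ties in |d|, so use the tie-corrected normal approximation.
        E[W] = n(n+1)/4 = 12*13/4 = 39.
        Tie groups: |d|=1 (t=2), |d|=2 (t=2), |d|=3 (t=2), |d|=4 (t=2), |d|=6 (t=2); sum(t^3 - t) = 30.
        Var[W] = n(n+1)(2n+1)/24 - sum(t^3-t)/48 = 3900/24 - 30/48 = 161.875.
        z = (W - E[W]) / sqrt(Var[W]) = (30.5 - 39) / 12.7230 = -0.6681.
        Two-sided p = 2*Phi(z) = 0.504082.
Step 6: alpha = 0.05. fail to reject H0.

W+ = 47.5, W- = 30.5, W = min = 30.5, p = 0.504082, fail to reject H0.


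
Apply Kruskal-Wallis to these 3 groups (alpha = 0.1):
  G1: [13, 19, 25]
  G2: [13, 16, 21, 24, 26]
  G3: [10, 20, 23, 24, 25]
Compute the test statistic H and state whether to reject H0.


Step 1: Combine all N = 13 observations and assign midranks.
sorted (value, group, rank): (10,G3,1), (13,G1,2.5), (13,G2,2.5), (16,G2,4), (19,G1,5), (20,G3,6), (21,G2,7), (23,G3,8), (24,G2,9.5), (24,G3,9.5), (25,G1,11.5), (25,G3,11.5), (26,G2,13)
Step 2: Sum ranks within each group.
R_1 = 19 (n_1 = 3)
R_2 = 36 (n_2 = 5)
R_3 = 36 (n_3 = 5)
Step 3: H = 12/(N(N+1)) * sum(R_i^2/n_i) - 3(N+1)
     = 12/(13*14) * (19^2/3 + 36^2/5 + 36^2/5) - 3*14
     = 0.065934 * 638.733 - 42
     = 0.114286.
Step 4: Ties present; correction factor C = 1 - 18/(13^3 - 13) = 0.991758. Corrected H = 0.114286 / 0.991758 = 0.115235.
Step 5: Under H0, H ~ chi^2(2); p-value = 0.944011.
Step 6: alpha = 0.1. fail to reject H0.

H = 0.1152, df = 2, p = 0.944011, fail to reject H0.


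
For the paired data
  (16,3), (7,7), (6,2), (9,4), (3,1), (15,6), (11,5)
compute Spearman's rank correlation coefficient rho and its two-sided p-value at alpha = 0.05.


Step 1: Rank x and y separately (midranks; no ties here).
rank(x): 16->7, 7->3, 6->2, 9->4, 3->1, 15->6, 11->5
rank(y): 3->3, 7->7, 2->2, 4->4, 1->1, 6->6, 5->5
Step 2: d_i = R_x(i) - R_y(i); compute d_i^2.
  (7-3)^2=16, (3-7)^2=16, (2-2)^2=0, (4-4)^2=0, (1-1)^2=0, (6-6)^2=0, (5-5)^2=0
sum(d^2) = 32.
Step 3: rho = 1 - 6*32 / (7*(7^2 - 1)) = 1 - 192/336 = 0.428571.
Step 4: Under H0, t = rho * sqrt((n-2)/(1-rho^2)) = 1.0607 ~ t(5).
Step 5: Two-sided p-value from the t-distribution with 5 df = 0.337368.
Step 6: alpha = 0.05. fail to reject H0.

rho = 0.4286, p = 0.337368, fail to reject H0 at alpha = 0.05.


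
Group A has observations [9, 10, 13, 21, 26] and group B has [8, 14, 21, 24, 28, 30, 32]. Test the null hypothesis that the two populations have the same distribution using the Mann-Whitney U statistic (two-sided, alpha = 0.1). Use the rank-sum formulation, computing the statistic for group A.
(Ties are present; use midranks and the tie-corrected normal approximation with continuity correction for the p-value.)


Step 1: Combine and sort all 12 observations; assign midranks.
sorted (value, group): (8,Y), (9,X), (10,X), (13,X), (14,Y), (21,X), (21,Y), (24,Y), (26,X), (28,Y), (30,Y), (32,Y)
ranks: 8->1, 9->2, 10->3, 13->4, 14->5, 21->6.5, 21->6.5, 24->8, 26->9, 28->10, 30->11, 32->12
Step 2: Rank sum for X: R1 = 2 + 3 + 4 + 6.5 + 9 = 24.5.
Step 3: U_X = R1 - n1(n1+1)/2 = 24.5 - 5*6/2 = 24.5 - 15 = 9.5.
       U_Y = n1*n2 - U_X = 35 - 9.5 = 25.5.
Step 4: Ties are present, so use the tie-corrected normal approximation (with continuity correction) for the p-value.
Step 5: p-value = 0.222415; compare to alpha = 0.1. fail to reject H0.

U_X = 9.5, p = 0.222415, fail to reject H0 at alpha = 0.1.


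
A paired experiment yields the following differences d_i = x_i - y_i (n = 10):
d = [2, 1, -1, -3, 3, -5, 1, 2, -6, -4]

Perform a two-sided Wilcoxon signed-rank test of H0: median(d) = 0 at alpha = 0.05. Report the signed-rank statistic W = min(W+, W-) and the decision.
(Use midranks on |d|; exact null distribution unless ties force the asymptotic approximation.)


Step 1: Drop any zero differences (none here) and take |d_i|.
|d| = [2, 1, 1, 3, 3, 5, 1, 2, 6, 4]
Step 2: Midrank |d_i| (ties get averaged ranks).
ranks: |2|->4.5, |1|->2, |1|->2, |3|->6.5, |3|->6.5, |5|->9, |1|->2, |2|->4.5, |6|->10, |4|->8
Step 3: Attach original signs; sum ranks with positive sign and with negative sign.
W+ = 4.5 + 2 + 6.5 + 2 + 4.5 = 19.5
W- = 2 + 6.5 + 9 + 10 + 8 = 35.5
(Check: W+ + W- = 55 should equal n(n+1)/2 = 55.)
Step 4: Test statistic W = min(W+, W-) = 19.5.
Step 5: Ties in |d|, so use the tie-corrected normal approximation.
        E[W] = n(n+1)/4 = 10*11/4 = 27.5.
        Tie groups: |d|=1 (t=3), |d|=2 (t=2), |d|=3 (t=2); sum(t^3 - t) = 36.
        Var[W] = n(n+1)(2n+1)/24 - sum(t^3-t)/48 = 2310/24 - 36/48 = 95.5.
        z = (W - E[W]) / sqrt(Var[W]) = (19.5 - 27.5) / 9.7724 = -0.8186.
        Two-sided p = 2*Phi(z) = 0.412997.
Step 6: alpha = 0.05. fail to reject H0.

W+ = 19.5, W- = 35.5, W = min = 19.5, p = 0.412997, fail to reject H0.


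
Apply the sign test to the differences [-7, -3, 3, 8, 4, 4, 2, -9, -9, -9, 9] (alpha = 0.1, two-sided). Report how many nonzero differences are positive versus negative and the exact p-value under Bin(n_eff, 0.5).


Step 1: Discard zero differences. Original n = 11; n_eff = number of nonzero differences = 11.
Nonzero differences (with sign): -7, -3, +3, +8, +4, +4, +2, -9, -9, -9, +9
Step 2: Count signs: positive = 6, negative = 5.
Step 3: Under H0: P(positive) = 0.5, so the number of positives S ~ Bin(11, 0.5).
Step 4: Two-sided exact p-value = sum of Bin(11,0.5) probabilities at or below the observed probability = 1.000000.
Step 5: alpha = 0.1. fail to reject H0.

n_eff = 11, pos = 6, neg = 5, p = 1.000000, fail to reject H0.


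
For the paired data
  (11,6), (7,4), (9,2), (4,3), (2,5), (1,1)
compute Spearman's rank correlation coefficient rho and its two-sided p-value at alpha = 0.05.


Step 1: Rank x and y separately (midranks; no ties here).
rank(x): 11->6, 7->4, 9->5, 4->3, 2->2, 1->1
rank(y): 6->6, 4->4, 2->2, 3->3, 5->5, 1->1
Step 2: d_i = R_x(i) - R_y(i); compute d_i^2.
  (6-6)^2=0, (4-4)^2=0, (5-2)^2=9, (3-3)^2=0, (2-5)^2=9, (1-1)^2=0
sum(d^2) = 18.
Step 3: rho = 1 - 6*18 / (6*(6^2 - 1)) = 1 - 108/210 = 0.485714.
Step 4: Under H0, t = rho * sqrt((n-2)/(1-rho^2)) = 1.1113 ~ t(4).
Step 5: Two-sided p-value from the t-distribution with 4 df = 0.328723.
Step 6: alpha = 0.05. fail to reject H0.

rho = 0.4857, p = 0.328723, fail to reject H0 at alpha = 0.05.


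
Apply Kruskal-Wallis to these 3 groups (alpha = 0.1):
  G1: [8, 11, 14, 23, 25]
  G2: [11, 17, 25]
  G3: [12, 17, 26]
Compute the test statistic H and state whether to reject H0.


Step 1: Combine all N = 11 observations and assign midranks.
sorted (value, group, rank): (8,G1,1), (11,G1,2.5), (11,G2,2.5), (12,G3,4), (14,G1,5), (17,G2,6.5), (17,G3,6.5), (23,G1,8), (25,G1,9.5), (25,G2,9.5), (26,G3,11)
Step 2: Sum ranks within each group.
R_1 = 26 (n_1 = 5)
R_2 = 18.5 (n_2 = 3)
R_3 = 21.5 (n_3 = 3)
Step 3: H = 12/(N(N+1)) * sum(R_i^2/n_i) - 3(N+1)
     = 12/(11*12) * (26^2/5 + 18.5^2/3 + 21.5^2/3) - 3*12
     = 0.090909 * 403.367 - 36
     = 0.669697.
Step 4: Ties present; correction factor C = 1 - 18/(11^3 - 11) = 0.986364. Corrected H = 0.669697 / 0.986364 = 0.678955.
Step 5: Under H0, H ~ chi^2(2); p-value = 0.712142.
Step 6: alpha = 0.1. fail to reject H0.

H = 0.6790, df = 2, p = 0.712142, fail to reject H0.


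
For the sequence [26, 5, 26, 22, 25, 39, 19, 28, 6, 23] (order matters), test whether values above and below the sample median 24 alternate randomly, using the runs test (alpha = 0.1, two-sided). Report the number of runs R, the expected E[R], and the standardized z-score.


Step 1: Compute median = 24; label A = above, B = below.
Labels in order: ABABAABABB  (n_A = 5, n_B = 5)
Step 2: Count runs R = 8.
Step 3: Under H0 (random ordering), E[R] = 2*n_A*n_B/(n_A+n_B) + 1 = 2*5*5/10 + 1 = 6.0000.
        Var[R] = 2*n_A*n_B*(2*n_A*n_B - n_A - n_B) / ((n_A+n_B)^2 * (n_A+n_B-1)) = 2000/900 = 2.2222.
        SD[R] = 1.4907.
Step 4: Continuity-corrected z = (R - 0.5 - E[R]) / SD[R] = (8 - 0.5 - 6.0000) / 1.4907 = 1.0062.
Step 5: Two-sided p-value via normal approximation = 2*(1 - Phi(|z|)) = 0.314305.
Step 6: alpha = 0.1. fail to reject H0.

R = 8, z = 1.0062, p = 0.314305, fail to reject H0.


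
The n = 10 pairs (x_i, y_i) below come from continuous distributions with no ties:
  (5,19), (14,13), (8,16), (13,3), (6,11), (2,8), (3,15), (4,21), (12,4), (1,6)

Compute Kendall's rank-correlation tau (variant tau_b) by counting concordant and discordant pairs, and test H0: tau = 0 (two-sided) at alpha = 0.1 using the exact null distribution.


Step 1: Enumerate the 45 unordered pairs (i,j) with i<j and classify each by sign(x_j-x_i) * sign(y_j-y_i).
  (1,2):dx=+9,dy=-6->D; (1,3):dx=+3,dy=-3->D; (1,4):dx=+8,dy=-16->D; (1,5):dx=+1,dy=-8->D
  (1,6):dx=-3,dy=-11->C; (1,7):dx=-2,dy=-4->C; (1,8):dx=-1,dy=+2->D; (1,9):dx=+7,dy=-15->D
  (1,10):dx=-4,dy=-13->C; (2,3):dx=-6,dy=+3->D; (2,4):dx=-1,dy=-10->C; (2,5):dx=-8,dy=-2->C
  (2,6):dx=-12,dy=-5->C; (2,7):dx=-11,dy=+2->D; (2,8):dx=-10,dy=+8->D; (2,9):dx=-2,dy=-9->C
  (2,10):dx=-13,dy=-7->C; (3,4):dx=+5,dy=-13->D; (3,5):dx=-2,dy=-5->C; (3,6):dx=-6,dy=-8->C
  (3,7):dx=-5,dy=-1->C; (3,8):dx=-4,dy=+5->D; (3,9):dx=+4,dy=-12->D; (3,10):dx=-7,dy=-10->C
  (4,5):dx=-7,dy=+8->D; (4,6):dx=-11,dy=+5->D; (4,7):dx=-10,dy=+12->D; (4,8):dx=-9,dy=+18->D
  (4,9):dx=-1,dy=+1->D; (4,10):dx=-12,dy=+3->D; (5,6):dx=-4,dy=-3->C; (5,7):dx=-3,dy=+4->D
  (5,8):dx=-2,dy=+10->D; (5,9):dx=+6,dy=-7->D; (5,10):dx=-5,dy=-5->C; (6,7):dx=+1,dy=+7->C
  (6,8):dx=+2,dy=+13->C; (6,9):dx=+10,dy=-4->D; (6,10):dx=-1,dy=-2->C; (7,8):dx=+1,dy=+6->C
  (7,9):dx=+9,dy=-11->D; (7,10):dx=-2,dy=-9->C; (8,9):dx=+8,dy=-17->D; (8,10):dx=-3,dy=-15->C
  (9,10):dx=-11,dy=+2->D
Step 2: C = 20, D = 25, total pairs = 45.
Step 3: tau = (C - D)/(n(n-1)/2) = (20 - 25)/45 = -0.111111.
Step 4: Exact two-sided p-value (enumerate n! = 3628800 permutations of y under H0): p = 0.727490.
Step 5: alpha = 0.1. fail to reject H0.

tau_b = -0.1111 (C=20, D=25), p = 0.727490, fail to reject H0.


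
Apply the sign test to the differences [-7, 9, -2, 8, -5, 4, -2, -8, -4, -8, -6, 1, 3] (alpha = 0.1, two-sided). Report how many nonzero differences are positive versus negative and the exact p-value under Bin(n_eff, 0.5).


Step 1: Discard zero differences. Original n = 13; n_eff = number of nonzero differences = 13.
Nonzero differences (with sign): -7, +9, -2, +8, -5, +4, -2, -8, -4, -8, -6, +1, +3
Step 2: Count signs: positive = 5, negative = 8.
Step 3: Under H0: P(positive) = 0.5, so the number of positives S ~ Bin(13, 0.5).
Step 4: Two-sided exact p-value = sum of Bin(13,0.5) probabilities at or below the observed probability = 0.581055.
Step 5: alpha = 0.1. fail to reject H0.

n_eff = 13, pos = 5, neg = 8, p = 0.581055, fail to reject H0.


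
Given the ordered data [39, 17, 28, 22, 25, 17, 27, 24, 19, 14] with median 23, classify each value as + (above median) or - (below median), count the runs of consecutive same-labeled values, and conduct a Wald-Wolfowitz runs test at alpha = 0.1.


Step 1: Compute median = 23; label A = above, B = below.
Labels in order: ABABABAABB  (n_A = 5, n_B = 5)
Step 2: Count runs R = 8.
Step 3: Under H0 (random ordering), E[R] = 2*n_A*n_B/(n_A+n_B) + 1 = 2*5*5/10 + 1 = 6.0000.
        Var[R] = 2*n_A*n_B*(2*n_A*n_B - n_A - n_B) / ((n_A+n_B)^2 * (n_A+n_B-1)) = 2000/900 = 2.2222.
        SD[R] = 1.4907.
Step 4: Continuity-corrected z = (R - 0.5 - E[R]) / SD[R] = (8 - 0.5 - 6.0000) / 1.4907 = 1.0062.
Step 5: Two-sided p-value via normal approximation = 2*(1 - Phi(|z|)) = 0.314305.
Step 6: alpha = 0.1. fail to reject H0.

R = 8, z = 1.0062, p = 0.314305, fail to reject H0.


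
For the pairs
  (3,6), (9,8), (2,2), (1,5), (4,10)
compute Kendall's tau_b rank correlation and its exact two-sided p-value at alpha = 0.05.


Step 1: Enumerate the 10 unordered pairs (i,j) with i<j and classify each by sign(x_j-x_i) * sign(y_j-y_i).
  (1,2):dx=+6,dy=+2->C; (1,3):dx=-1,dy=-4->C; (1,4):dx=-2,dy=-1->C; (1,5):dx=+1,dy=+4->C
  (2,3):dx=-7,dy=-6->C; (2,4):dx=-8,dy=-3->C; (2,5):dx=-5,dy=+2->D; (3,4):dx=-1,dy=+3->D
  (3,5):dx=+2,dy=+8->C; (4,5):dx=+3,dy=+5->C
Step 2: C = 8, D = 2, total pairs = 10.
Step 3: tau = (C - D)/(n(n-1)/2) = (8 - 2)/10 = 0.600000.
Step 4: Exact two-sided p-value (enumerate n! = 120 permutations of y under H0): p = 0.233333.
Step 5: alpha = 0.05. fail to reject H0.

tau_b = 0.6000 (C=8, D=2), p = 0.233333, fail to reject H0.


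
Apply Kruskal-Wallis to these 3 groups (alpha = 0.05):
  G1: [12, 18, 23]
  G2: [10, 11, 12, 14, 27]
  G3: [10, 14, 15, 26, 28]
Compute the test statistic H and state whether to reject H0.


Step 1: Combine all N = 13 observations and assign midranks.
sorted (value, group, rank): (10,G2,1.5), (10,G3,1.5), (11,G2,3), (12,G1,4.5), (12,G2,4.5), (14,G2,6.5), (14,G3,6.5), (15,G3,8), (18,G1,9), (23,G1,10), (26,G3,11), (27,G2,12), (28,G3,13)
Step 2: Sum ranks within each group.
R_1 = 23.5 (n_1 = 3)
R_2 = 27.5 (n_2 = 5)
R_3 = 40 (n_3 = 5)
Step 3: H = 12/(N(N+1)) * sum(R_i^2/n_i) - 3(N+1)
     = 12/(13*14) * (23.5^2/3 + 27.5^2/5 + 40^2/5) - 3*14
     = 0.065934 * 655.333 - 42
     = 1.208791.
Step 4: Ties present; correction factor C = 1 - 18/(13^3 - 13) = 0.991758. Corrected H = 1.208791 / 0.991758 = 1.218837.
Step 5: Under H0, H ~ chi^2(2); p-value = 0.543667.
Step 6: alpha = 0.05. fail to reject H0.

H = 1.2188, df = 2, p = 0.543667, fail to reject H0.


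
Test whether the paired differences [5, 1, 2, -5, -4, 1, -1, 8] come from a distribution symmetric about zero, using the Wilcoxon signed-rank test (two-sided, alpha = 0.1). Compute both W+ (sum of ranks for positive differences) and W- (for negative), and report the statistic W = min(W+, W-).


Step 1: Drop any zero differences (none here) and take |d_i|.
|d| = [5, 1, 2, 5, 4, 1, 1, 8]
Step 2: Midrank |d_i| (ties get averaged ranks).
ranks: |5|->6.5, |1|->2, |2|->4, |5|->6.5, |4|->5, |1|->2, |1|->2, |8|->8
Step 3: Attach original signs; sum ranks with positive sign and with negative sign.
W+ = 6.5 + 2 + 4 + 2 + 8 = 22.5
W- = 6.5 + 5 + 2 = 13.5
(Check: W+ + W- = 36 should equal n(n+1)/2 = 36.)
Step 4: Test statistic W = min(W+, W-) = 13.5.
Step 5: Ties in |d|, so use the tie-corrected normal approximation.
        E[W] = n(n+1)/4 = 8*9/4 = 18.
        Tie groups: |d|=1 (t=3), |d|=5 (t=2); sum(t^3 - t) = 30.
        Var[W] = n(n+1)(2n+1)/24 - sum(t^3-t)/48 = 1224/24 - 30/48 = 50.375.
        z = (W - E[W]) / sqrt(Var[W]) = (13.5 - 18) / 7.0975 = -0.6340.
        Two-sided p = 2*Phi(z) = 0.526066.
Step 6: alpha = 0.1. fail to reject H0.

W+ = 22.5, W- = 13.5, W = min = 13.5, p = 0.526066, fail to reject H0.


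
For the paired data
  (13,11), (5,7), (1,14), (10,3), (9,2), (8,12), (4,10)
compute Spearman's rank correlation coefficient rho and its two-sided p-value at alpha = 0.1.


Step 1: Rank x and y separately (midranks; no ties here).
rank(x): 13->7, 5->3, 1->1, 10->6, 9->5, 8->4, 4->2
rank(y): 11->5, 7->3, 14->7, 3->2, 2->1, 12->6, 10->4
Step 2: d_i = R_x(i) - R_y(i); compute d_i^2.
  (7-5)^2=4, (3-3)^2=0, (1-7)^2=36, (6-2)^2=16, (5-1)^2=16, (4-6)^2=4, (2-4)^2=4
sum(d^2) = 80.
Step 3: rho = 1 - 6*80 / (7*(7^2 - 1)) = 1 - 480/336 = -0.428571.
Step 4: Under H0, t = rho * sqrt((n-2)/(1-rho^2)) = -1.0607 ~ t(5).
Step 5: Two-sided p-value from the t-distribution with 5 df = 0.337368.
Step 6: alpha = 0.1. fail to reject H0.

rho = -0.4286, p = 0.337368, fail to reject H0 at alpha = 0.1.


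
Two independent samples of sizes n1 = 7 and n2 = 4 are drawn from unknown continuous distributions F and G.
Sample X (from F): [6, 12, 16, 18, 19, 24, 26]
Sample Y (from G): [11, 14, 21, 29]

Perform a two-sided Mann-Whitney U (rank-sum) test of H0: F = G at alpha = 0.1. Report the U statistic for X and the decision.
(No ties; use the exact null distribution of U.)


Step 1: Combine and sort all 11 observations; assign midranks.
sorted (value, group): (6,X), (11,Y), (12,X), (14,Y), (16,X), (18,X), (19,X), (21,Y), (24,X), (26,X), (29,Y)
ranks: 6->1, 11->2, 12->3, 14->4, 16->5, 18->6, 19->7, 21->8, 24->9, 26->10, 29->11
Step 2: Rank sum for X: R1 = 1 + 3 + 5 + 6 + 7 + 9 + 10 = 41.
Step 3: U_X = R1 - n1(n1+1)/2 = 41 - 7*8/2 = 41 - 28 = 13.
       U_Y = n1*n2 - U_X = 28 - 13 = 15.
Step 4: No ties, so the exact null distribution of U (based on enumerating the C(11,7) = 330 equally likely rank assignments) gives the two-sided p-value.
Step 5: p-value = 0.927273; compare to alpha = 0.1. fail to reject H0.

U_X = 13, p = 0.927273, fail to reject H0 at alpha = 0.1.


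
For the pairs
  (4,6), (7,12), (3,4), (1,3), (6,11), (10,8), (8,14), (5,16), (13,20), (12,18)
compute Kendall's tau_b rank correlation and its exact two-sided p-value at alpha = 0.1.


Step 1: Enumerate the 45 unordered pairs (i,j) with i<j and classify each by sign(x_j-x_i) * sign(y_j-y_i).
  (1,2):dx=+3,dy=+6->C; (1,3):dx=-1,dy=-2->C; (1,4):dx=-3,dy=-3->C; (1,5):dx=+2,dy=+5->C
  (1,6):dx=+6,dy=+2->C; (1,7):dx=+4,dy=+8->C; (1,8):dx=+1,dy=+10->C; (1,9):dx=+9,dy=+14->C
  (1,10):dx=+8,dy=+12->C; (2,3):dx=-4,dy=-8->C; (2,4):dx=-6,dy=-9->C; (2,5):dx=-1,dy=-1->C
  (2,6):dx=+3,dy=-4->D; (2,7):dx=+1,dy=+2->C; (2,8):dx=-2,dy=+4->D; (2,9):dx=+6,dy=+8->C
  (2,10):dx=+5,dy=+6->C; (3,4):dx=-2,dy=-1->C; (3,5):dx=+3,dy=+7->C; (3,6):dx=+7,dy=+4->C
  (3,7):dx=+5,dy=+10->C; (3,8):dx=+2,dy=+12->C; (3,9):dx=+10,dy=+16->C; (3,10):dx=+9,dy=+14->C
  (4,5):dx=+5,dy=+8->C; (4,6):dx=+9,dy=+5->C; (4,7):dx=+7,dy=+11->C; (4,8):dx=+4,dy=+13->C
  (4,9):dx=+12,dy=+17->C; (4,10):dx=+11,dy=+15->C; (5,6):dx=+4,dy=-3->D; (5,7):dx=+2,dy=+3->C
  (5,8):dx=-1,dy=+5->D; (5,9):dx=+7,dy=+9->C; (5,10):dx=+6,dy=+7->C; (6,7):dx=-2,dy=+6->D
  (6,8):dx=-5,dy=+8->D; (6,9):dx=+3,dy=+12->C; (6,10):dx=+2,dy=+10->C; (7,8):dx=-3,dy=+2->D
  (7,9):dx=+5,dy=+6->C; (7,10):dx=+4,dy=+4->C; (8,9):dx=+8,dy=+4->C; (8,10):dx=+7,dy=+2->C
  (9,10):dx=-1,dy=-2->C
Step 2: C = 38, D = 7, total pairs = 45.
Step 3: tau = (C - D)/(n(n-1)/2) = (38 - 7)/45 = 0.688889.
Step 4: Exact two-sided p-value (enumerate n! = 3628800 permutations of y under H0): p = 0.004687.
Step 5: alpha = 0.1. reject H0.

tau_b = 0.6889 (C=38, D=7), p = 0.004687, reject H0.


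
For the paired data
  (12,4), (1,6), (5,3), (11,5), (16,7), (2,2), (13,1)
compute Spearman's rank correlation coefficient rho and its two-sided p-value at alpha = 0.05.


Step 1: Rank x and y separately (midranks; no ties here).
rank(x): 12->5, 1->1, 5->3, 11->4, 16->7, 2->2, 13->6
rank(y): 4->4, 6->6, 3->3, 5->5, 7->7, 2->2, 1->1
Step 2: d_i = R_x(i) - R_y(i); compute d_i^2.
  (5-4)^2=1, (1-6)^2=25, (3-3)^2=0, (4-5)^2=1, (7-7)^2=0, (2-2)^2=0, (6-1)^2=25
sum(d^2) = 52.
Step 3: rho = 1 - 6*52 / (7*(7^2 - 1)) = 1 - 312/336 = 0.071429.
Step 4: Under H0, t = rho * sqrt((n-2)/(1-rho^2)) = 0.1601 ~ t(5).
Step 5: Two-sided p-value from the t-distribution with 5 df = 0.879048.
Step 6: alpha = 0.05. fail to reject H0.

rho = 0.0714, p = 0.879048, fail to reject H0 at alpha = 0.05.


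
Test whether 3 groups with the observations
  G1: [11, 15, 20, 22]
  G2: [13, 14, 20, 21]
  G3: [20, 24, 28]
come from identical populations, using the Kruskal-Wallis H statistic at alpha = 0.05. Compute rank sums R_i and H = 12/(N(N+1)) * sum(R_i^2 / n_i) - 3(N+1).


Step 1: Combine all N = 11 observations and assign midranks.
sorted (value, group, rank): (11,G1,1), (13,G2,2), (14,G2,3), (15,G1,4), (20,G1,6), (20,G2,6), (20,G3,6), (21,G2,8), (22,G1,9), (24,G3,10), (28,G3,11)
Step 2: Sum ranks within each group.
R_1 = 20 (n_1 = 4)
R_2 = 19 (n_2 = 4)
R_3 = 27 (n_3 = 3)
Step 3: H = 12/(N(N+1)) * sum(R_i^2/n_i) - 3(N+1)
     = 12/(11*12) * (20^2/4 + 19^2/4 + 27^2/3) - 3*12
     = 0.090909 * 433.25 - 36
     = 3.386364.
Step 4: Ties present; correction factor C = 1 - 24/(11^3 - 11) = 0.981818. Corrected H = 3.386364 / 0.981818 = 3.449074.
Step 5: Under H0, H ~ chi^2(2); p-value = 0.178256.
Step 6: alpha = 0.05. fail to reject H0.

H = 3.4491, df = 2, p = 0.178256, fail to reject H0.


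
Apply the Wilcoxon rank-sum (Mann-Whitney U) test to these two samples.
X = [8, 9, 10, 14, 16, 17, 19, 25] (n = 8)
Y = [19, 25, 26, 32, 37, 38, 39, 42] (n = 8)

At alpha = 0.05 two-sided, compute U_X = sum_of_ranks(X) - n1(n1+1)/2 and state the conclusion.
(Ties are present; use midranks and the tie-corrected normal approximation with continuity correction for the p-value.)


Step 1: Combine and sort all 16 observations; assign midranks.
sorted (value, group): (8,X), (9,X), (10,X), (14,X), (16,X), (17,X), (19,X), (19,Y), (25,X), (25,Y), (26,Y), (32,Y), (37,Y), (38,Y), (39,Y), (42,Y)
ranks: 8->1, 9->2, 10->3, 14->4, 16->5, 17->6, 19->7.5, 19->7.5, 25->9.5, 25->9.5, 26->11, 32->12, 37->13, 38->14, 39->15, 42->16
Step 2: Rank sum for X: R1 = 1 + 2 + 3 + 4 + 5 + 6 + 7.5 + 9.5 = 38.
Step 3: U_X = R1 - n1(n1+1)/2 = 38 - 8*9/2 = 38 - 36 = 2.
       U_Y = n1*n2 - U_X = 64 - 2 = 62.
Step 4: Ties are present, so use the tie-corrected normal approximation (with continuity correction) for the p-value.
Step 5: p-value = 0.001918; compare to alpha = 0.05. reject H0.

U_X = 2, p = 0.001918, reject H0 at alpha = 0.05.


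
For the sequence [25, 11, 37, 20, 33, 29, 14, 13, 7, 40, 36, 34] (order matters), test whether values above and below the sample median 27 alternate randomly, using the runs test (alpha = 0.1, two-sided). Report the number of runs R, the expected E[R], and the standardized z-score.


Step 1: Compute median = 27; label A = above, B = below.
Labels in order: BBABAABBBAAA  (n_A = 6, n_B = 6)
Step 2: Count runs R = 6.
Step 3: Under H0 (random ordering), E[R] = 2*n_A*n_B/(n_A+n_B) + 1 = 2*6*6/12 + 1 = 7.0000.
        Var[R] = 2*n_A*n_B*(2*n_A*n_B - n_A - n_B) / ((n_A+n_B)^2 * (n_A+n_B-1)) = 4320/1584 = 2.7273.
        SD[R] = 1.6514.
Step 4: Continuity-corrected z = (R + 0.5 - E[R]) / SD[R] = (6 + 0.5 - 7.0000) / 1.6514 = -0.3028.
Step 5: Two-sided p-value via normal approximation = 2*(1 - Phi(|z|)) = 0.762069.
Step 6: alpha = 0.1. fail to reject H0.

R = 6, z = -0.3028, p = 0.762069, fail to reject H0.


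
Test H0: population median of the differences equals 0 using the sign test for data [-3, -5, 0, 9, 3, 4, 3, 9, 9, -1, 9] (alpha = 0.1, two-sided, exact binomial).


Step 1: Discard zero differences. Original n = 11; n_eff = number of nonzero differences = 10.
Nonzero differences (with sign): -3, -5, +9, +3, +4, +3, +9, +9, -1, +9
Step 2: Count signs: positive = 7, negative = 3.
Step 3: Under H0: P(positive) = 0.5, so the number of positives S ~ Bin(10, 0.5).
Step 4: Two-sided exact p-value = sum of Bin(10,0.5) probabilities at or below the observed probability = 0.343750.
Step 5: alpha = 0.1. fail to reject H0.

n_eff = 10, pos = 7, neg = 3, p = 0.343750, fail to reject H0.


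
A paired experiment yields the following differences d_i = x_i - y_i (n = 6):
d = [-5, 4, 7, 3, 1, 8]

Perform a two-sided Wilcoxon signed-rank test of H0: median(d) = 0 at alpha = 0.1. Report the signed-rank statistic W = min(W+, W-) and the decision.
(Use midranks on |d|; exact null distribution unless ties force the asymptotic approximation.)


Step 1: Drop any zero differences (none here) and take |d_i|.
|d| = [5, 4, 7, 3, 1, 8]
Step 2: Midrank |d_i| (ties get averaged ranks).
ranks: |5|->4, |4|->3, |7|->5, |3|->2, |1|->1, |8|->6
Step 3: Attach original signs; sum ranks with positive sign and with negative sign.
W+ = 3 + 5 + 2 + 1 + 6 = 17
W- = 4 = 4
(Check: W+ + W- = 21 should equal n(n+1)/2 = 21.)
Step 4: Test statistic W = min(W+, W-) = 4.
Step 5: No ties, so the exact null distribution over the 2^6 = 64 sign assignments gives the two-sided p-value = 0.218750.
Step 6: alpha = 0.1. fail to reject H0.

W+ = 17, W- = 4, W = min = 4, p = 0.218750, fail to reject H0.


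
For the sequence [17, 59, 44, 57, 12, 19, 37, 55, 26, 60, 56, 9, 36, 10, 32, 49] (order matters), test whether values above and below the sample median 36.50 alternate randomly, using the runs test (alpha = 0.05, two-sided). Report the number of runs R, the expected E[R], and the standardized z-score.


Step 1: Compute median = 36.50; label A = above, B = below.
Labels in order: BAAABBAABAABBBBA  (n_A = 8, n_B = 8)
Step 2: Count runs R = 8.
Step 3: Under H0 (random ordering), E[R] = 2*n_A*n_B/(n_A+n_B) + 1 = 2*8*8/16 + 1 = 9.0000.
        Var[R] = 2*n_A*n_B*(2*n_A*n_B - n_A - n_B) / ((n_A+n_B)^2 * (n_A+n_B-1)) = 14336/3840 = 3.7333.
        SD[R] = 1.9322.
Step 4: Continuity-corrected z = (R + 0.5 - E[R]) / SD[R] = (8 + 0.5 - 9.0000) / 1.9322 = -0.2588.
Step 5: Two-sided p-value via normal approximation = 2*(1 - Phi(|z|)) = 0.795809.
Step 6: alpha = 0.05. fail to reject H0.

R = 8, z = -0.2588, p = 0.795809, fail to reject H0.


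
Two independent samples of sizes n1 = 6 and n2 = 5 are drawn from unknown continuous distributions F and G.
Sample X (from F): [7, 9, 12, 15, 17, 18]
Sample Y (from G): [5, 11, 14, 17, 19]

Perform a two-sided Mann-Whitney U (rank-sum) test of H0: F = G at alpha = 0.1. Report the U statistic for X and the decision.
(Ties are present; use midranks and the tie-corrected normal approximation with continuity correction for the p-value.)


Step 1: Combine and sort all 11 observations; assign midranks.
sorted (value, group): (5,Y), (7,X), (9,X), (11,Y), (12,X), (14,Y), (15,X), (17,X), (17,Y), (18,X), (19,Y)
ranks: 5->1, 7->2, 9->3, 11->4, 12->5, 14->6, 15->7, 17->8.5, 17->8.5, 18->10, 19->11
Step 2: Rank sum for X: R1 = 2 + 3 + 5 + 7 + 8.5 + 10 = 35.5.
Step 3: U_X = R1 - n1(n1+1)/2 = 35.5 - 6*7/2 = 35.5 - 21 = 14.5.
       U_Y = n1*n2 - U_X = 30 - 14.5 = 15.5.
Step 4: Ties are present, so use the tie-corrected normal approximation (with continuity correction) for the p-value.
Step 5: p-value = 1.000000; compare to alpha = 0.1. fail to reject H0.

U_X = 14.5, p = 1.000000, fail to reject H0 at alpha = 0.1.


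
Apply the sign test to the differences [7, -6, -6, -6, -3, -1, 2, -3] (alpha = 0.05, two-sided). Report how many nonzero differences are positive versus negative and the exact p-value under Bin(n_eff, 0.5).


Step 1: Discard zero differences. Original n = 8; n_eff = number of nonzero differences = 8.
Nonzero differences (with sign): +7, -6, -6, -6, -3, -1, +2, -3
Step 2: Count signs: positive = 2, negative = 6.
Step 3: Under H0: P(positive) = 0.5, so the number of positives S ~ Bin(8, 0.5).
Step 4: Two-sided exact p-value = sum of Bin(8,0.5) probabilities at or below the observed probability = 0.289062.
Step 5: alpha = 0.05. fail to reject H0.

n_eff = 8, pos = 2, neg = 6, p = 0.289062, fail to reject H0.


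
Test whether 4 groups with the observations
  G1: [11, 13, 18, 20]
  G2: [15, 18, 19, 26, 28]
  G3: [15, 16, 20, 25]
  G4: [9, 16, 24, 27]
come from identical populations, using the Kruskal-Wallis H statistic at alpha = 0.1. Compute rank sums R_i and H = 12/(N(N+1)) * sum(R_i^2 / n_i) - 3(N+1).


Step 1: Combine all N = 17 observations and assign midranks.
sorted (value, group, rank): (9,G4,1), (11,G1,2), (13,G1,3), (15,G2,4.5), (15,G3,4.5), (16,G3,6.5), (16,G4,6.5), (18,G1,8.5), (18,G2,8.5), (19,G2,10), (20,G1,11.5), (20,G3,11.5), (24,G4,13), (25,G3,14), (26,G2,15), (27,G4,16), (28,G2,17)
Step 2: Sum ranks within each group.
R_1 = 25 (n_1 = 4)
R_2 = 55 (n_2 = 5)
R_3 = 36.5 (n_3 = 4)
R_4 = 36.5 (n_4 = 4)
Step 3: H = 12/(N(N+1)) * sum(R_i^2/n_i) - 3(N+1)
     = 12/(17*18) * (25^2/4 + 55^2/5 + 36.5^2/4 + 36.5^2/4) - 3*18
     = 0.039216 * 1427.38 - 54
     = 1.975490.
Step 4: Ties present; correction factor C = 1 - 24/(17^3 - 17) = 0.995098. Corrected H = 1.975490 / 0.995098 = 1.985222.
Step 5: Under H0, H ~ chi^2(3); p-value = 0.575480.
Step 6: alpha = 0.1. fail to reject H0.

H = 1.9852, df = 3, p = 0.575480, fail to reject H0.


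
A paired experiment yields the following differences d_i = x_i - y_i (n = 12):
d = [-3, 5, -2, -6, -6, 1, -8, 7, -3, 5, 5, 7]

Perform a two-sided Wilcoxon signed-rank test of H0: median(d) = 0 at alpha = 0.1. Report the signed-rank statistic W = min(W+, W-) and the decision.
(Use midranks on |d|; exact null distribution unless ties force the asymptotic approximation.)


Step 1: Drop any zero differences (none here) and take |d_i|.
|d| = [3, 5, 2, 6, 6, 1, 8, 7, 3, 5, 5, 7]
Step 2: Midrank |d_i| (ties get averaged ranks).
ranks: |3|->3.5, |5|->6, |2|->2, |6|->8.5, |6|->8.5, |1|->1, |8|->12, |7|->10.5, |3|->3.5, |5|->6, |5|->6, |7|->10.5
Step 3: Attach original signs; sum ranks with positive sign and with negative sign.
W+ = 6 + 1 + 10.5 + 6 + 6 + 10.5 = 40
W- = 3.5 + 2 + 8.5 + 8.5 + 12 + 3.5 = 38
(Check: W+ + W- = 78 should equal n(n+1)/2 = 78.)
Step 4: Test statistic W = min(W+, W-) = 38.
Step 5: Ties in |d|, so use the tie-corrected normal approximation.
        E[W] = n(n+1)/4 = 12*13/4 = 39.
        Tie groups: |d|=3 (t=2), |d|=5 (t=3), |d|=6 (t=2), |d|=7 (t=2); sum(t^3 - t) = 42.
        Var[W] = n(n+1)(2n+1)/24 - sum(t^3-t)/48 = 3900/24 - 42/48 = 161.625.
        z = (W - E[W]) / sqrt(Var[W]) = (38 - 39) / 12.7132 = -0.0787.
        Two-sided p = 2*Phi(z) = 0.937304.
Step 6: alpha = 0.1. fail to reject H0.

W+ = 40, W- = 38, W = min = 38, p = 0.937304, fail to reject H0.


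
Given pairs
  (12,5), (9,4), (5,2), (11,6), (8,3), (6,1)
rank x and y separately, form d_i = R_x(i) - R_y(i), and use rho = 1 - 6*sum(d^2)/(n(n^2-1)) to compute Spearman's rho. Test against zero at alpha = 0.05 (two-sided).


Step 1: Rank x and y separately (midranks; no ties here).
rank(x): 12->6, 9->4, 5->1, 11->5, 8->3, 6->2
rank(y): 5->5, 4->4, 2->2, 6->6, 3->3, 1->1
Step 2: d_i = R_x(i) - R_y(i); compute d_i^2.
  (6-5)^2=1, (4-4)^2=0, (1-2)^2=1, (5-6)^2=1, (3-3)^2=0, (2-1)^2=1
sum(d^2) = 4.
Step 3: rho = 1 - 6*4 / (6*(6^2 - 1)) = 1 - 24/210 = 0.885714.
Step 4: Under H0, t = rho * sqrt((n-2)/(1-rho^2)) = 3.8158 ~ t(4).
Step 5: Two-sided p-value from the t-distribution with 4 df = 0.018845.
Step 6: alpha = 0.05. reject H0.

rho = 0.8857, p = 0.018845, reject H0 at alpha = 0.05.


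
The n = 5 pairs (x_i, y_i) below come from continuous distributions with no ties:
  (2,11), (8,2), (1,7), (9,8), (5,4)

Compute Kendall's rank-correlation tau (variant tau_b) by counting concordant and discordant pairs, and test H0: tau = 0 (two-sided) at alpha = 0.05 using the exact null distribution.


Step 1: Enumerate the 10 unordered pairs (i,j) with i<j and classify each by sign(x_j-x_i) * sign(y_j-y_i).
  (1,2):dx=+6,dy=-9->D; (1,3):dx=-1,dy=-4->C; (1,4):dx=+7,dy=-3->D; (1,5):dx=+3,dy=-7->D
  (2,3):dx=-7,dy=+5->D; (2,4):dx=+1,dy=+6->C; (2,5):dx=-3,dy=+2->D; (3,4):dx=+8,dy=+1->C
  (3,5):dx=+4,dy=-3->D; (4,5):dx=-4,dy=-4->C
Step 2: C = 4, D = 6, total pairs = 10.
Step 3: tau = (C - D)/(n(n-1)/2) = (4 - 6)/10 = -0.200000.
Step 4: Exact two-sided p-value (enumerate n! = 120 permutations of y under H0): p = 0.816667.
Step 5: alpha = 0.05. fail to reject H0.

tau_b = -0.2000 (C=4, D=6), p = 0.816667, fail to reject H0.


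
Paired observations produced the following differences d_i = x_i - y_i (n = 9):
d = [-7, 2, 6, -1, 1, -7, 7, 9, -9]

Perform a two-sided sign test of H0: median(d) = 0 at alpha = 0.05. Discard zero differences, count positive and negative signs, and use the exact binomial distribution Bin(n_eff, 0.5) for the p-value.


Step 1: Discard zero differences. Original n = 9; n_eff = number of nonzero differences = 9.
Nonzero differences (with sign): -7, +2, +6, -1, +1, -7, +7, +9, -9
Step 2: Count signs: positive = 5, negative = 4.
Step 3: Under H0: P(positive) = 0.5, so the number of positives S ~ Bin(9, 0.5).
Step 4: Two-sided exact p-value = sum of Bin(9,0.5) probabilities at or below the observed probability = 1.000000.
Step 5: alpha = 0.05. fail to reject H0.

n_eff = 9, pos = 5, neg = 4, p = 1.000000, fail to reject H0.


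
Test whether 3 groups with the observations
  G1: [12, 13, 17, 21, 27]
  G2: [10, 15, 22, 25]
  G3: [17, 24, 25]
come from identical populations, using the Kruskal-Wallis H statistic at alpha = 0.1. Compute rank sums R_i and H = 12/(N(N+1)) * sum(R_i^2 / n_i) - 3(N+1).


Step 1: Combine all N = 12 observations and assign midranks.
sorted (value, group, rank): (10,G2,1), (12,G1,2), (13,G1,3), (15,G2,4), (17,G1,5.5), (17,G3,5.5), (21,G1,7), (22,G2,8), (24,G3,9), (25,G2,10.5), (25,G3,10.5), (27,G1,12)
Step 2: Sum ranks within each group.
R_1 = 29.5 (n_1 = 5)
R_2 = 23.5 (n_2 = 4)
R_3 = 25 (n_3 = 3)
Step 3: H = 12/(N(N+1)) * sum(R_i^2/n_i) - 3(N+1)
     = 12/(12*13) * (29.5^2/5 + 23.5^2/4 + 25^2/3) - 3*13
     = 0.076923 * 520.446 - 39
     = 1.034295.
Step 4: Ties present; correction factor C = 1 - 12/(12^3 - 12) = 0.993007. Corrected H = 1.034295 / 0.993007 = 1.041579.
Step 5: Under H0, H ~ chi^2(2); p-value = 0.594051.
Step 6: alpha = 0.1. fail to reject H0.

H = 1.0416, df = 2, p = 0.594051, fail to reject H0.


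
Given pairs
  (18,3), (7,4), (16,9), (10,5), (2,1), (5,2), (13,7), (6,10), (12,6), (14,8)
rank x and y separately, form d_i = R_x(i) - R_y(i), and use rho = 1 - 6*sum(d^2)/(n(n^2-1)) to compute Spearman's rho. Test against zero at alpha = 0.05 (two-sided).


Step 1: Rank x and y separately (midranks; no ties here).
rank(x): 18->10, 7->4, 16->9, 10->5, 2->1, 5->2, 13->7, 6->3, 12->6, 14->8
rank(y): 3->3, 4->4, 9->9, 5->5, 1->1, 2->2, 7->7, 10->10, 6->6, 8->8
Step 2: d_i = R_x(i) - R_y(i); compute d_i^2.
  (10-3)^2=49, (4-4)^2=0, (9-9)^2=0, (5-5)^2=0, (1-1)^2=0, (2-2)^2=0, (7-7)^2=0, (3-10)^2=49, (6-6)^2=0, (8-8)^2=0
sum(d^2) = 98.
Step 3: rho = 1 - 6*98 / (10*(10^2 - 1)) = 1 - 588/990 = 0.406061.
Step 4: Under H0, t = rho * sqrt((n-2)/(1-rho^2)) = 1.2568 ~ t(8).
Step 5: Two-sided p-value from the t-distribution with 8 df = 0.244282.
Step 6: alpha = 0.05. fail to reject H0.

rho = 0.4061, p = 0.244282, fail to reject H0 at alpha = 0.05.
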